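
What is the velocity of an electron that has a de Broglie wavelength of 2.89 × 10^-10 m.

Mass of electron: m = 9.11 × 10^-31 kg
2.52 × 10^6 m/s

From the de Broglie relation λ = h/(mv), we solve for v:

v = h/(mλ)
v = (6.626 × 10^-34 J·s) / (9.11 × 10^-31 kg × 2.89 × 10^-10 m)
v = 2.52 × 10^6 m/s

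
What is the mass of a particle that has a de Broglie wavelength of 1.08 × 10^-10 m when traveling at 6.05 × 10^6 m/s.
1.01 × 10^-30 kg

From the de Broglie relation λ = h/(mv), we solve for m:

m = h/(λv)
m = (6.626 × 10^-34 J·s) / (1.08 × 10^-10 m × 6.05 × 10^6 m/s)
m = 1.01 × 10^-30 kg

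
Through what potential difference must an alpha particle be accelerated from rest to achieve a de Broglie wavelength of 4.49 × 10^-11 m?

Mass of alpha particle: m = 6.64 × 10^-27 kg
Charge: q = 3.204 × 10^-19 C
5.12 × 10^-2 V

From λ = h/√(2mqV), we solve for V:

λ² = h²/(2mqV)
V = h²/(2mqλ²)
V = (6.626 × 10^-34 J·s)² / (2 × 6.64 × 10^-27 kg × 3.204 × 10^-19 C × (4.49 × 10^-11 m)²)
V = 5.12 × 10^-2 V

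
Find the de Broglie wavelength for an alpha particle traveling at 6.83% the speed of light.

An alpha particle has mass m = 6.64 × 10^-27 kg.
4.87 × 10^-15 m

Using the de Broglie relation λ = h/(mv):

v = 6.83% × c = 2.048 × 10^7 m/s

λ = h/(mv)
λ = (6.626 × 10^-34 J·s) / (6.64 × 10^-27 kg × 2.048 × 10^7 m/s)
λ = 4.87 × 10^-15 m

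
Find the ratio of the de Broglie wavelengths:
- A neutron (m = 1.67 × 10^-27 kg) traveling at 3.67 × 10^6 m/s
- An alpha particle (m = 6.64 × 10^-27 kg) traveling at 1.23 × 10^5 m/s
λ₁/λ₂ = 0.133

Using λ = h/(mv):

λ₁ = h/(m₁v₁) = 1.08 × 10^-13 m
λ₂ = h/(m₂v₂) = 8.11 × 10^-13 m

Ratio λ₁/λ₂ = (m₂v₂)/(m₁v₁)
         = (6.64 × 10^-27 kg × 1.23 × 10^5 m/s) / (1.67 × 10^-27 kg × 3.67 × 10^6 m/s)
         = 0.133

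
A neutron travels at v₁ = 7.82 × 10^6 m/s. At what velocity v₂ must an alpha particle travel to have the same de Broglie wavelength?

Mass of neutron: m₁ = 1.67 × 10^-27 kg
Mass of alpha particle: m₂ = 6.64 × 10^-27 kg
v₂ = 1.97 × 10^6 m/s

For equal de Broglie wavelengths: λ₁ = λ₂

h/(m₁v₁) = h/(m₂v₂)
m₁v₁ = m₂v₂
v₂ = v₁ · (m₁/m₂)

v₂ = 7.82 × 10^6 m/s × (1.67 × 10^-27 kg / 6.64 × 10^-27 kg)
v₂ = 1.97 × 10^6 m/s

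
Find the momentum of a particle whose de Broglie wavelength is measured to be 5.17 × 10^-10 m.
1.28 × 10^-24 kg·m/s

From the de Broglie relation λ = h/p, we solve for p:

p = h/λ
p = (6.626 × 10^-34 J·s) / (5.17 × 10^-10 m)
p = 1.28 × 10^-24 kg·m/s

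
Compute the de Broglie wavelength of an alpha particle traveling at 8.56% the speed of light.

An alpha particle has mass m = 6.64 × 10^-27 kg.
3.89 × 10^-15 m

Using the de Broglie relation λ = h/(mv):

v = 8.56% × c = 2.566 × 10^7 m/s

λ = h/(mv)
λ = (6.626 × 10^-34 J·s) / (6.64 × 10^-27 kg × 2.566 × 10^7 m/s)
λ = 3.89 × 10^-15 m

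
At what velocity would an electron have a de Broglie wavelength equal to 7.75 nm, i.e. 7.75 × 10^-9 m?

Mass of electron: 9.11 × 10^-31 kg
9.38 × 10^4 m/s

From λ = h/(mv), solve for v:

v = h/(mλ)
v = (6.626 × 10^-34 J·s) / (9.11 × 10^-31 kg × 7.75 × 10^-9 m)
v = 9.38 × 10^4 m/s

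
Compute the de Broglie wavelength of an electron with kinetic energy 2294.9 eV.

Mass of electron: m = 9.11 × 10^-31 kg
2.56 × 10^-11 m

Using λ = h/√(2mKE):

First convert KE to Joules: KE = 2294.9 eV = 3.677 × 10^-16 J

λ = h/√(2mKE)
λ = (6.626 × 10^-34 J·s) / √(2 × 9.11 × 10^-31 kg × 3.677 × 10^-16 J)
λ = 2.56 × 10^-11 m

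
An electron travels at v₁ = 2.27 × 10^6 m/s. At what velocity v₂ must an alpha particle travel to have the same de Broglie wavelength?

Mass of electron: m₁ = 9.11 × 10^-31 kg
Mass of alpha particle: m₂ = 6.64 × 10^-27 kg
v₂ = 3.11 × 10^2 m/s

For equal de Broglie wavelengths: λ₁ = λ₂

h/(m₁v₁) = h/(m₂v₂)
m₁v₁ = m₂v₂
v₂ = v₁ · (m₁/m₂)

v₂ = 2.27 × 10^6 m/s × (9.11 × 10^-31 kg / 6.64 × 10^-27 kg)
v₂ = 3.11 × 10^2 m/s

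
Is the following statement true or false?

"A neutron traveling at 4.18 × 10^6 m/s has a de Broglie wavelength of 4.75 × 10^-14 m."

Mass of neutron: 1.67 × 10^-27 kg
False

The claim is incorrect.

Using λ = h/(mv):
λ = (6.626 × 10^-34 J·s) / (1.67 × 10^-27 kg × 4.18 × 10^6 m/s)
λ = 9.49 × 10^-14 m

The actual wavelength differs from the claimed 4.75 × 10^-14 m.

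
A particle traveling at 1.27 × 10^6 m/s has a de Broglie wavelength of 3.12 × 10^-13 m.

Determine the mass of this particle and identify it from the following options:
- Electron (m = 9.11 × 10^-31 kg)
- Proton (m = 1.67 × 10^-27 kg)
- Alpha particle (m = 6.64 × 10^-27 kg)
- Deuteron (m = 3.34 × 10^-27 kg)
The particle is a proton.

From λ = h/(mv), solve for mass:

m = h/(λv)
m = (6.626 × 10^-34 J·s) / (3.12 × 10^-13 m × 1.27 × 10^6 m/s)
m = 1.67 × 10^-27 kg

Comparing with the listed masses, this is closest to a proton.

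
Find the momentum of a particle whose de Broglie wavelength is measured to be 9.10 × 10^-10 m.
7.28 × 10^-25 kg·m/s

From the de Broglie relation λ = h/p, we solve for p:

p = h/λ
p = (6.626 × 10^-34 J·s) / (9.10 × 10^-10 m)
p = 7.28 × 10^-25 kg·m/s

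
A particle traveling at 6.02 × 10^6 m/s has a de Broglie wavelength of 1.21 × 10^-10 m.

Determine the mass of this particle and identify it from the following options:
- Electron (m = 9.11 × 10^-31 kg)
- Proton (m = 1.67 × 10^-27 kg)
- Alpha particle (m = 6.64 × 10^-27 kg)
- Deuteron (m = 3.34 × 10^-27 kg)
The particle is an electron.

From λ = h/(mv), solve for mass:

m = h/(λv)
m = (6.626 × 10^-34 J·s) / (1.21 × 10^-10 m × 6.02 × 10^6 m/s)
m = 9.10 × 10^-31 kg

Comparing with the listed masses, this is closest to an electron.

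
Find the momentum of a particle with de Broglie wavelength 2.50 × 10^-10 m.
2.65 × 10^-24 kg·m/s

From the de Broglie relation λ = h/p, we solve for p:

p = h/λ
p = (6.626 × 10^-34 J·s) / (2.50 × 10^-10 m)
p = 2.65 × 10^-24 kg·m/s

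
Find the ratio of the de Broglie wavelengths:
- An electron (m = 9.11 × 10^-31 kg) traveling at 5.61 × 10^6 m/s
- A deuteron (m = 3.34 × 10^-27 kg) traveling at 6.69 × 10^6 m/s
λ₁/λ₂ = 4.37 × 10^3

Using λ = h/(mv):

λ₁ = h/(m₁v₁) = 1.30 × 10^-10 m
λ₂ = h/(m₂v₂) = 2.97 × 10^-14 m

Ratio λ₁/λ₂ = (m₂v₂)/(m₁v₁)
         = (3.34 × 10^-27 kg × 6.69 × 10^6 m/s) / (9.11 × 10^-31 kg × 5.61 × 10^6 m/s)
         = 4.37 × 10^3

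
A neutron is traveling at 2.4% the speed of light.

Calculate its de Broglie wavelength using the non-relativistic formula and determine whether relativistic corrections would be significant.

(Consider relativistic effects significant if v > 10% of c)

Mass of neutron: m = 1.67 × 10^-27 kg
No, relativistic corrections are not needed.

Using the non-relativistic de Broglie formula λ = h/(mv):

v = 2.4% × c = 7.195 × 10^6 m/s

λ = h/(mv)
λ = (6.626 × 10^-34 J·s) / (1.67 × 10^-27 kg × 7.195 × 10^6 m/s)
λ = 5.51 × 10^-14 m

Since v = 2.4% of c < 10% of c, relativistic corrections are NOT significant and this non-relativistic result is a good approximation.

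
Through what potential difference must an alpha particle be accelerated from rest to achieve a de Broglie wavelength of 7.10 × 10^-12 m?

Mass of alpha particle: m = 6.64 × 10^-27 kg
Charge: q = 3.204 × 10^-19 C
2.05 V

From λ = h/√(2mqV), we solve for V:

λ² = h²/(2mqV)
V = h²/(2mqλ²)
V = (6.626 × 10^-34 J·s)² / (2 × 6.64 × 10^-27 kg × 3.204 × 10^-19 C × (7.10 × 10^-12 m)²)
V = 2.05 V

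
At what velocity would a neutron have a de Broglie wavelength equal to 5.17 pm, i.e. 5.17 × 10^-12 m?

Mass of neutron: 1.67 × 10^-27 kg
7.67 × 10^4 m/s

From λ = h/(mv), solve for v:

v = h/(mλ)
v = (6.626 × 10^-34 J·s) / (1.67 × 10^-27 kg × 5.17 × 10^-12 m)
v = 7.67 × 10^4 m/s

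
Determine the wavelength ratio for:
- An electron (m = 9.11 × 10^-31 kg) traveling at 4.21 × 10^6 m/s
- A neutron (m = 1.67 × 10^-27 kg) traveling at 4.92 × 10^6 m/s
λ₁/λ₂ = 2.14 × 10^3

Using λ = h/(mv):

λ₁ = h/(m₁v₁) = 1.73 × 10^-10 m
λ₂ = h/(m₂v₂) = 8.06 × 10^-14 m

Ratio λ₁/λ₂ = (m₂v₂)/(m₁v₁)
         = (1.67 × 10^-27 kg × 4.92 × 10^6 m/s) / (9.11 × 10^-31 kg × 4.21 × 10^6 m/s)
         = 2.14 × 10^3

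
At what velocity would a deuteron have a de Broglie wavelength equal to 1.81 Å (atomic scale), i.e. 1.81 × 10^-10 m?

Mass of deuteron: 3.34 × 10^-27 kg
1.10 × 10^3 m/s

From λ = h/(mv), solve for v:

v = h/(mλ)
v = (6.626 × 10^-34 J·s) / (3.34 × 10^-27 kg × 1.81 × 10^-10 m)
v = 1.10 × 10^3 m/s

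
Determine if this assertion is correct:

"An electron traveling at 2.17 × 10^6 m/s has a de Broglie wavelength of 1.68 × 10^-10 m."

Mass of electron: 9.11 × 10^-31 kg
False

The claim is incorrect.

Using λ = h/(mv):
λ = (6.626 × 10^-34 J·s) / (9.11 × 10^-31 kg × 2.17 × 10^6 m/s)
λ = 3.35 × 10^-10 m

The actual wavelength differs from the claimed 1.68 × 10^-10 m.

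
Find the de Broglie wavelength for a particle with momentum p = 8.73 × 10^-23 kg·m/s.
7.59 × 10^-12 m

Using the de Broglie relation λ = h/p:

λ = h/p
λ = (6.626 × 10^-34 J·s) / (8.73 × 10^-23 kg·m/s)
λ = 7.59 × 10^-12 m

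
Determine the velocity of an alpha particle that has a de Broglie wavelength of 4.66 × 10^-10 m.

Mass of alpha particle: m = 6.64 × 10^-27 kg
2.14 × 10^2 m/s

From the de Broglie relation λ = h/(mv), we solve for v:

v = h/(mλ)
v = (6.626 × 10^-34 J·s) / (6.64 × 10^-27 kg × 4.66 × 10^-10 m)
v = 2.14 × 10^2 m/s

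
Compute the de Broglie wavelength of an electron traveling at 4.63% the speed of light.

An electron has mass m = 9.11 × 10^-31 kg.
5.24 × 10^-11 m

Using the de Broglie relation λ = h/(mv):

v = 4.63% × c = 1.388 × 10^7 m/s

λ = h/(mv)
λ = (6.626 × 10^-34 J·s) / (9.11 × 10^-31 kg × 1.388 × 10^7 m/s)
λ = 5.24 × 10^-11 m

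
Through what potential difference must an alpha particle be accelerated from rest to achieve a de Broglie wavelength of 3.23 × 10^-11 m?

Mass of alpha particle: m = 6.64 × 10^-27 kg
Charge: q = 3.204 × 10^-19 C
9.89 × 10^-2 V

From λ = h/√(2mqV), we solve for V:

λ² = h²/(2mqV)
V = h²/(2mqλ²)
V = (6.626 × 10^-34 J·s)² / (2 × 6.64 × 10^-27 kg × 3.204 × 10^-19 C × (3.23 × 10^-11 m)²)
V = 9.89 × 10^-2 V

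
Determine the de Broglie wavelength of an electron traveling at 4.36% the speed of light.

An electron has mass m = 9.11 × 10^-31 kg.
5.56 × 10^-11 m

Using the de Broglie relation λ = h/(mv):

v = 4.36% × c = 1.307 × 10^7 m/s

λ = h/(mv)
λ = (6.626 × 10^-34 J·s) / (9.11 × 10^-31 kg × 1.307 × 10^7 m/s)
λ = 5.56 × 10^-11 m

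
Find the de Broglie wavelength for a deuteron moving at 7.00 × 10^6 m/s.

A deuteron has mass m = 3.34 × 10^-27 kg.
2.83 × 10^-14 m

Using the de Broglie relation λ = h/(mv):

λ = h/(mv)
λ = (6.626 × 10^-34 J·s) / (3.34 × 10^-27 kg × 7.00 × 10^6 m/s)
λ = 2.83 × 10^-14 m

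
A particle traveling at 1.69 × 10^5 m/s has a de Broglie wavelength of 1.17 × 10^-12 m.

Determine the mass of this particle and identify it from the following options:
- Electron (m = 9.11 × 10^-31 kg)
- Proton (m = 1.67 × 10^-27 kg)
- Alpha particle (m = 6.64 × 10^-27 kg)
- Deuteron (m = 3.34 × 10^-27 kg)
The particle is a deuteron.

From λ = h/(mv), solve for mass:

m = h/(λv)
m = (6.626 × 10^-34 J·s) / (1.17 × 10^-12 m × 1.69 × 10^5 m/s)
m = 3.35 × 10^-27 kg

Comparing with the listed masses, this is closest to a deuteron.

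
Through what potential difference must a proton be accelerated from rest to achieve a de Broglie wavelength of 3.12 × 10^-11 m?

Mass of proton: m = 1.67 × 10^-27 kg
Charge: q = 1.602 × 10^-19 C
8.43 × 10^-1 V

From λ = h/√(2mqV), we solve for V:

λ² = h²/(2mqV)
V = h²/(2mqλ²)
V = (6.626 × 10^-34 J·s)² / (2 × 1.67 × 10^-27 kg × 1.602 × 10^-19 C × (3.12 × 10^-11 m)²)
V = 8.43 × 10^-1 V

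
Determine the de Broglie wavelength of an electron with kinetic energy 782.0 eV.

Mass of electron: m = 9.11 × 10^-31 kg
4.39 × 10^-11 m

Using λ = h/√(2mKE):

First convert KE to Joules: KE = 782.0 eV = 1.253 × 10^-16 J

λ = h/√(2mKE)
λ = (6.626 × 10^-34 J·s) / √(2 × 9.11 × 10^-31 kg × 1.253 × 10^-16 J)
λ = 4.39 × 10^-11 m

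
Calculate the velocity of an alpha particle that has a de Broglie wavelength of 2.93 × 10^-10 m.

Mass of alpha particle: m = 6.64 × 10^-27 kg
3.41 × 10^2 m/s

From the de Broglie relation λ = h/(mv), we solve for v:

v = h/(mλ)
v = (6.626 × 10^-34 J·s) / (6.64 × 10^-27 kg × 2.93 × 10^-10 m)
v = 3.41 × 10^2 m/s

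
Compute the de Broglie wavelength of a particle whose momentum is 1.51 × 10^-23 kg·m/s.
4.39 × 10^-11 m

Using the de Broglie relation λ = h/p:

λ = h/p
λ = (6.626 × 10^-34 J·s) / (1.51 × 10^-23 kg·m/s)
λ = 4.39 × 10^-11 m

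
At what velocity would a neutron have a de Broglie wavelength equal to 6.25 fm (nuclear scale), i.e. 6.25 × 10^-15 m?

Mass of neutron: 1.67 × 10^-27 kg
6.35 × 10^7 m/s

From λ = h/(mv), solve for v:

v = h/(mλ)
v = (6.626 × 10^-34 J·s) / (1.67 × 10^-27 kg × 6.25 × 10^-15 m)
v = 6.35 × 10^7 m/s

Note: This velocity is 21.2% of the speed of light, so relativistic corrections would be needed for a more accurate calculation.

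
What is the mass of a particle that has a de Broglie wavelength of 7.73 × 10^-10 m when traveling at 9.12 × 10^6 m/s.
9.40 × 10^-32 kg

From the de Broglie relation λ = h/(mv), we solve for m:

m = h/(λv)
m = (6.626 × 10^-34 J·s) / (7.73 × 10^-10 m × 9.12 × 10^6 m/s)
m = 9.40 × 10^-32 kg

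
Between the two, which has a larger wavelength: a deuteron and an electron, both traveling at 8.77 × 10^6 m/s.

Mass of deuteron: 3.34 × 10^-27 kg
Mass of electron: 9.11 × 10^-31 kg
The electron has the longer wavelength.

Using λ = h/(mv), since both particles have the same velocity, the wavelength depends only on mass.

For deuteron: λ₁ = h/(m₁v) = 2.26 × 10^-14 m
For electron: λ₂ = h/(m₂v) = 8.29 × 10^-11 m

Since λ ∝ 1/m at constant velocity, the lighter particle has the longer wavelength.

The electron has the longer de Broglie wavelength.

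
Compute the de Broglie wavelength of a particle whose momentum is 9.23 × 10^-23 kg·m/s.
7.18 × 10^-12 m

Using the de Broglie relation λ = h/p:

λ = h/p
λ = (6.626 × 10^-34 J·s) / (9.23 × 10^-23 kg·m/s)
λ = 7.18 × 10^-12 m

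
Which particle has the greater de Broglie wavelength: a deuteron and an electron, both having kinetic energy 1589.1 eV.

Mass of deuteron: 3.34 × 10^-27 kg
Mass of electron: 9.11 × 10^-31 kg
The electron has the longer wavelength.

Using λ = h/√(2mKE):

For deuteron: λ₁ = h/√(2m₁KE) = 5.08 × 10^-13 m
For electron: λ₂ = h/√(2m₂KE) = 3.08 × 10^-11 m

Since λ ∝ 1/√m at constant kinetic energy, the lighter particle has the longer wavelength.

The electron has the longer de Broglie wavelength.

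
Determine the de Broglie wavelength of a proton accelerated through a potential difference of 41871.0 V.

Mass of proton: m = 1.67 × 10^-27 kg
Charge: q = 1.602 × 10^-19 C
1.40 × 10^-13 m

When a particle is accelerated through voltage V, it gains kinetic energy KE = qV.

The de Broglie wavelength is then λ = h/√(2mqV):

λ = h/√(2mqV)
λ = (6.626 × 10^-34 J·s) / √(2 × 1.67 × 10^-27 kg × 1.602 × 10^-19 C × 41871.0 V)
λ = 1.40 × 10^-13 m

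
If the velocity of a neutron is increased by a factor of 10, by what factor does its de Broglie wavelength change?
The wavelength decreases by a factor of 10.

From λ = h/(mv), the wavelength is inversely proportional to velocity:

λ ∝ 1/v

If v → 10v, then λ → λ/10

When velocity is increased by a factor of 10, the wavelength decreases by a factor of 10.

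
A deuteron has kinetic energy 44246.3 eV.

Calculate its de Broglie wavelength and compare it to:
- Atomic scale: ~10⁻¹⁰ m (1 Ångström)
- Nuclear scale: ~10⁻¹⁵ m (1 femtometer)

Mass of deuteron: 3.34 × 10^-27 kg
λ = 9.63 × 10^-14 m, which is between nuclear and atomic scales.

Using λ = h/√(2mKE):

KE = 44246.3 eV = 7.089 × 10^-15 J

λ = h/√(2mKE)
λ = (6.626 × 10^-34 J·s) / √(2 × 3.34 × 10^-27 kg × 7.089 × 10^-15 J)
λ = 9.63 × 10^-14 m

Comparison:
- Atomic scale (10⁻¹⁰ m): λ is 0.00096× this size
- Nuclear scale (10⁻¹⁵ m): λ is 96× this size

The wavelength is between nuclear and atomic scales.

This wavelength is appropriate for probing atomic structure but too large for nuclear physics experiments.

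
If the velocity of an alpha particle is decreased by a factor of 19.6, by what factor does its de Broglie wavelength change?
The wavelength increases by a factor of 19.6.

From λ = h/(mv), the wavelength is inversely proportional to velocity:

λ ∝ 1/v

If v → v/19.6, then λ → 19.6λ

When velocity is decreased by a factor of 19.6, the wavelength increases by a factor of 19.6.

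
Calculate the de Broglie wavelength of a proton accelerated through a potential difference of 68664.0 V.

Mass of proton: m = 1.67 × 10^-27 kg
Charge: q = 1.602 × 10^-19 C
1.09 × 10^-13 m

When a particle is accelerated through voltage V, it gains kinetic energy KE = qV.

The de Broglie wavelength is then λ = h/√(2mqV):

λ = h/√(2mqV)
λ = (6.626 × 10^-34 J·s) / √(2 × 1.67 × 10^-27 kg × 1.602 × 10^-19 C × 68664.0 V)
λ = 1.09 × 10^-13 m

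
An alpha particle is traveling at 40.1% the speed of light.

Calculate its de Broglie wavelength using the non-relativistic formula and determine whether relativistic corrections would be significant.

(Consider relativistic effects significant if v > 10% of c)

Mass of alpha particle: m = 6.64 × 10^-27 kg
Yes, relativistic corrections are needed.

Using the non-relativistic de Broglie formula λ = h/(mv):

v = 40.1% × c = 1.202 × 10^8 m/s

λ = h/(mv)
λ = (6.626 × 10^-34 J·s) / (6.64 × 10^-27 kg × 1.202 × 10^8 m/s)
λ = 8.30 × 10^-16 m

Since v = 40.1% of c > 10% of c, relativistic corrections ARE significant and the actual wavelength would differ from this non-relativistic estimate.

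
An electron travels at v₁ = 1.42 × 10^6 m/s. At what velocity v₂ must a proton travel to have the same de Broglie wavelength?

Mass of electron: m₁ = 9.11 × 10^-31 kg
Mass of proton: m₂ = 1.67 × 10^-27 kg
v₂ = 7.75 × 10^2 m/s

For equal de Broglie wavelengths: λ₁ = λ₂

h/(m₁v₁) = h/(m₂v₂)
m₁v₁ = m₂v₂
v₂ = v₁ · (m₁/m₂)

v₂ = 1.42 × 10^6 m/s × (9.11 × 10^-31 kg / 1.67 × 10^-27 kg)
v₂ = 7.75 × 10^2 m/s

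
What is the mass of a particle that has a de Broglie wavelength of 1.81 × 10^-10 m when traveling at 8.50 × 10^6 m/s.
4.31 × 10^-31 kg

From the de Broglie relation λ = h/(mv), we solve for m:

m = h/(λv)
m = (6.626 × 10^-34 J·s) / (1.81 × 10^-10 m × 8.50 × 10^6 m/s)
m = 4.31 × 10^-31 kg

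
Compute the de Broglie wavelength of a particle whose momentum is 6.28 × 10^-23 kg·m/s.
1.06 × 10^-11 m

Using the de Broglie relation λ = h/p:

λ = h/p
λ = (6.626 × 10^-34 J·s) / (6.28 × 10^-23 kg·m/s)
λ = 1.06 × 10^-11 m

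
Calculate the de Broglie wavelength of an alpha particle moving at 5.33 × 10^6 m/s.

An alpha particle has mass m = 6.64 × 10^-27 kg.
1.87 × 10^-14 m

Using the de Broglie relation λ = h/(mv):

λ = h/(mv)
λ = (6.626 × 10^-34 J·s) / (6.64 × 10^-27 kg × 5.33 × 10^6 m/s)
λ = 1.87 × 10^-14 m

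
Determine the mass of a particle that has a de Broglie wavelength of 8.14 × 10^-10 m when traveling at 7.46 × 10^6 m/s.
1.09 × 10^-31 kg

From the de Broglie relation λ = h/(mv), we solve for m:

m = h/(λv)
m = (6.626 × 10^-34 J·s) / (8.14 × 10^-10 m × 7.46 × 10^6 m/s)
m = 1.09 × 10^-31 kg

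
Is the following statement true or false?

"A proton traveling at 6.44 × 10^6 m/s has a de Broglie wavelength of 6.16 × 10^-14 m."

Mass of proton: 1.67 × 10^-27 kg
True

The claim is correct.

Using λ = h/(mv):
λ = (6.626 × 10^-34 J·s) / (1.67 × 10^-27 kg × 6.44 × 10^6 m/s)
λ = 6.16 × 10^-14 m

This matches the claimed value.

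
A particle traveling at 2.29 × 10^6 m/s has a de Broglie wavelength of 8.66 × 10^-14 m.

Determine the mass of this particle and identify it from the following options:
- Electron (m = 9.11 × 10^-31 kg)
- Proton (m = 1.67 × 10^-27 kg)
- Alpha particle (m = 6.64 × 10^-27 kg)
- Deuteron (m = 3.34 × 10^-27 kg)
The particle is a deuteron.

From λ = h/(mv), solve for mass:

m = h/(λv)
m = (6.626 × 10^-34 J·s) / (8.66 × 10^-14 m × 2.29 × 10^6 m/s)
m = 3.34 × 10^-27 kg

Comparing with the listed masses, this is closest to a deuteron.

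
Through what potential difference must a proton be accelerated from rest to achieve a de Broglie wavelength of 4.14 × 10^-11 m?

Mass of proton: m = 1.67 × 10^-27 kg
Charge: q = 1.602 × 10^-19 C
4.79 × 10^-1 V

From λ = h/√(2mqV), we solve for V:

λ² = h²/(2mqV)
V = h²/(2mqλ²)
V = (6.626 × 10^-34 J·s)² / (2 × 1.67 × 10^-27 kg × 1.602 × 10^-19 C × (4.14 × 10^-11 m)²)
V = 4.79 × 10^-1 V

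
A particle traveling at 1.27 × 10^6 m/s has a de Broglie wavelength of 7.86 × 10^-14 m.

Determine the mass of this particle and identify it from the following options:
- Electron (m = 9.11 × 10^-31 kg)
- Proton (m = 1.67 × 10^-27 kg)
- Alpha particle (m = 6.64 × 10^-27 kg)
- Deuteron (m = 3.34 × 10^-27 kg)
The particle is an alpha particle.

From λ = h/(mv), solve for mass:

m = h/(λv)
m = (6.626 × 10^-34 J·s) / (7.86 × 10^-14 m × 1.27 × 10^6 m/s)
m = 6.64 × 10^-27 kg

Comparing with the listed masses, this is closest to an alpha particle.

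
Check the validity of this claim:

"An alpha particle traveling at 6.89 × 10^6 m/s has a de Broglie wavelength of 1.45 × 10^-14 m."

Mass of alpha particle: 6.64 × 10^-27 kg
True

The claim is correct.

Using λ = h/(mv):
λ = (6.626 × 10^-34 J·s) / (6.64 × 10^-27 kg × 6.89 × 10^6 m/s)
λ = 1.45 × 10^-14 m

This matches the claimed value.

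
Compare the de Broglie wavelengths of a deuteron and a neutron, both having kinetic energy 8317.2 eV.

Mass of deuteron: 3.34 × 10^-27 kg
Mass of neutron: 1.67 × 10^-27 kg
The neutron has the longer wavelength.

Using λ = h/√(2mKE):

For deuteron: λ₁ = h/√(2m₁KE) = 2.22 × 10^-13 m
For neutron: λ₂ = h/√(2m₂KE) = 3.14 × 10^-13 m

Since λ ∝ 1/√m at constant kinetic energy, the lighter particle has the longer wavelength.

The neutron has the longer de Broglie wavelength.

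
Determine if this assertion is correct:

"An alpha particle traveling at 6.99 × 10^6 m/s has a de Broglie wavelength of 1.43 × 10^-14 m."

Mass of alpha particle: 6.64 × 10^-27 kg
True

The claim is correct.

Using λ = h/(mv):
λ = (6.626 × 10^-34 J·s) / (6.64 × 10^-27 kg × 6.99 × 10^6 m/s)
λ = 1.43 × 10^-14 m

This matches the claimed value.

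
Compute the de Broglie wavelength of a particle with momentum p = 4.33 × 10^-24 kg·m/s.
1.53 × 10^-10 m

Using the de Broglie relation λ = h/p:

λ = h/p
λ = (6.626 × 10^-34 J·s) / (4.33 × 10^-24 kg·m/s)
λ = 1.53 × 10^-10 m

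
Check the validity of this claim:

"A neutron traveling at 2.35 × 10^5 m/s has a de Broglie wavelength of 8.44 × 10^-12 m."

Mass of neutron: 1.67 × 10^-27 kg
False

The claim is incorrect.

Using λ = h/(mv):
λ = (6.626 × 10^-34 J·s) / (1.67 × 10^-27 kg × 2.35 × 10^5 m/s)
λ = 1.69 × 10^-12 m

The actual wavelength differs from the claimed 8.44 × 10^-12 m.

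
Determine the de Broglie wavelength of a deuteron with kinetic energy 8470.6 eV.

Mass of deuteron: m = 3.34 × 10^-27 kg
2.20 × 10^-13 m

Using λ = h/√(2mKE):

First convert KE to Joules: KE = 8470.6 eV = 1.357 × 10^-15 J

λ = h/√(2mKE)
λ = (6.626 × 10^-34 J·s) / √(2 × 3.34 × 10^-27 kg × 1.357 × 10^-15 J)
λ = 2.20 × 10^-13 m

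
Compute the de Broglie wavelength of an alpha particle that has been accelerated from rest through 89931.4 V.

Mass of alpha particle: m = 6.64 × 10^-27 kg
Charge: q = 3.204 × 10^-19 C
3.39 × 10^-14 m

When a particle is accelerated through voltage V, it gains kinetic energy KE = qV.

The de Broglie wavelength is then λ = h/√(2mqV):

λ = h/√(2mqV)
λ = (6.626 × 10^-34 J·s) / √(2 × 6.64 × 10^-27 kg × 3.204 × 10^-19 C × 89931.4 V)
λ = 3.39 × 10^-14 m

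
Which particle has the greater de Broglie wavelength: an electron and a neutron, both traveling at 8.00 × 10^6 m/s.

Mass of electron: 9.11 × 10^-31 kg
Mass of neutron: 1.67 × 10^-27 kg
The electron has the longer wavelength.

Using λ = h/(mv), since both particles have the same velocity, the wavelength depends only on mass.

For electron: λ₁ = h/(m₁v) = 9.09 × 10^-11 m
For neutron: λ₂ = h/(m₂v) = 4.96 × 10^-14 m

Since λ ∝ 1/m at constant velocity, the lighter particle has the longer wavelength.

The electron has the longer de Broglie wavelength.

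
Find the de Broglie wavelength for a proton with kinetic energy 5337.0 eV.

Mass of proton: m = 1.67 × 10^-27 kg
3.92 × 10^-13 m

Using λ = h/√(2mKE):

First convert KE to Joules: KE = 5337.0 eV = 8.551 × 10^-16 J

λ = h/√(2mKE)
λ = (6.626 × 10^-34 J·s) / √(2 × 1.67 × 10^-27 kg × 8.551 × 10^-16 J)
λ = 3.92 × 10^-13 m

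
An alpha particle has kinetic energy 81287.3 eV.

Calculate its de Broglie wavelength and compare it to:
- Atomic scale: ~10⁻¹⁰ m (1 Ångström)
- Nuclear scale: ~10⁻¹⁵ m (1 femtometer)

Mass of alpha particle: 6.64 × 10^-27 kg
λ = 5.04 × 10^-14 m, which is between nuclear and atomic scales.

Using λ = h/√(2mKE):

KE = 81287.3 eV = 1.302 × 10^-14 J

λ = h/√(2mKE)
λ = (6.626 × 10^-34 J·s) / √(2 × 6.64 × 10^-27 kg × 1.302 × 10^-14 J)
λ = 5.04 × 10^-14 m

Comparison:
- Atomic scale (10⁻¹⁰ m): λ is 0.0005× this size
- Nuclear scale (10⁻¹⁵ m): λ is 50× this size

The wavelength is between nuclear and atomic scales.

This wavelength is appropriate for probing atomic structure but too large for nuclear physics experiments.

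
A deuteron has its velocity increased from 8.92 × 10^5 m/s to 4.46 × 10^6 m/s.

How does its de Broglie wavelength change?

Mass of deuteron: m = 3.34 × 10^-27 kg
The wavelength decreases by a factor of 5.

Using λ = h/(mv):

Initial wavelength: λ₁ = h/(mv₁) = 2.22 × 10^-13 m
Final wavelength: λ₂ = h/(mv₂) = 4.45 × 10^-14 m

Since λ ∝ 1/v, when velocity increases by a factor of 5, the wavelength decreases by a factor of 5.

λ₂/λ₁ = v₁/v₂ = 1/5

The wavelength decreases by a factor of 5.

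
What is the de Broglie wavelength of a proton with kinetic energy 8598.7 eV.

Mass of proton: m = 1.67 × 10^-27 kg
3.09 × 10^-13 m

Using λ = h/√(2mKE):

First convert KE to Joules: KE = 8598.7 eV = 1.378 × 10^-15 J

λ = h/√(2mKE)
λ = (6.626 × 10^-34 J·s) / √(2 × 1.67 × 10^-27 kg × 1.378 × 10^-15 J)
λ = 3.09 × 10^-13 m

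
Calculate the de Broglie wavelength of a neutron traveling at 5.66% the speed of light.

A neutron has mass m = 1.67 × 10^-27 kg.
2.34 × 10^-14 m

Using the de Broglie relation λ = h/(mv):

v = 5.66% × c = 1.697 × 10^7 m/s

λ = h/(mv)
λ = (6.626 × 10^-34 J·s) / (1.67 × 10^-27 kg × 1.697 × 10^7 m/s)
λ = 2.34 × 10^-14 m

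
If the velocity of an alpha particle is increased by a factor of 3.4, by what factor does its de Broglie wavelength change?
The wavelength decreases by a factor of 3.4.

From λ = h/(mv), the wavelength is inversely proportional to velocity:

λ ∝ 1/v

If v → 3.4v, then λ → λ/3.4

When velocity is increased by a factor of 3.4, the wavelength decreases by a factor of 3.4.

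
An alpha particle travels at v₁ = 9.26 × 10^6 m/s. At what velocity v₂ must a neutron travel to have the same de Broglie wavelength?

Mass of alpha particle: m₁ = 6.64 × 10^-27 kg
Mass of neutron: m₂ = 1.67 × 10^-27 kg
v₂ = 3.68 × 10^7 m/s

For equal de Broglie wavelengths: λ₁ = λ₂

h/(m₁v₁) = h/(m₂v₂)
m₁v₁ = m₂v₂
v₂ = v₁ · (m₁/m₂)

v₂ = 9.26 × 10^6 m/s × (6.64 × 10^-27 kg / 1.67 × 10^-27 kg)
v₂ = 3.68 × 10^7 m/s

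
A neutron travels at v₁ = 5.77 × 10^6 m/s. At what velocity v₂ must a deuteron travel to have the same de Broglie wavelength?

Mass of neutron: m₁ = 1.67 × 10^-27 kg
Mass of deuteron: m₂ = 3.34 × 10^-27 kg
v₂ = 2.88 × 10^6 m/s

For equal de Broglie wavelengths: λ₁ = λ₂

h/(m₁v₁) = h/(m₂v₂)
m₁v₁ = m₂v₂
v₂ = v₁ · (m₁/m₂)

v₂ = 5.77 × 10^6 m/s × (1.67 × 10^-27 kg / 3.34 × 10^-27 kg)
v₂ = 2.88 × 10^6 m/s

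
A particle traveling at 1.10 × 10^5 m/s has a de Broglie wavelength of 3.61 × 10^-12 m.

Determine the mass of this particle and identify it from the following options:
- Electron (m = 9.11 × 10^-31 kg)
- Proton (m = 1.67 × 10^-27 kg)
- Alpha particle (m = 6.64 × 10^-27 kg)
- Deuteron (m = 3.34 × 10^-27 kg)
The particle is a proton.

From λ = h/(mv), solve for mass:

m = h/(λv)
m = (6.626 × 10^-34 J·s) / (3.61 × 10^-12 m × 1.10 × 10^5 m/s)
m = 1.67 × 10^-27 kg

Comparing with the listed masses, this is closest to a proton.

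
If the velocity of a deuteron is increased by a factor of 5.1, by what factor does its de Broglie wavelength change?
The wavelength decreases by a factor of 5.1.

From λ = h/(mv), the wavelength is inversely proportional to velocity:

λ ∝ 1/v

If v → 5.1v, then λ → λ/5.1

When velocity is increased by a factor of 5.1, the wavelength decreases by a factor of 5.1.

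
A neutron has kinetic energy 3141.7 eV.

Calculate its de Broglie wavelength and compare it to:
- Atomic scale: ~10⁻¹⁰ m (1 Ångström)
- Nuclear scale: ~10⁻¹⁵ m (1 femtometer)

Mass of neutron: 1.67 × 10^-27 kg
λ = 5.11 × 10^-13 m, which is between nuclear and atomic scales.

Using λ = h/√(2mKE):

KE = 3141.7 eV = 5.034 × 10^-16 J

λ = h/√(2mKE)
λ = (6.626 × 10^-34 J·s) / √(2 × 1.67 × 10^-27 kg × 5.034 × 10^-16 J)
λ = 5.11 × 10^-13 m

Comparison:
- Atomic scale (10⁻¹⁰ m): λ is 0.0051× this size
- Nuclear scale (10⁻¹⁵ m): λ is 5.1e+02× this size

The wavelength is between nuclear and atomic scales.

This wavelength is appropriate for probing atomic structure but too large for nuclear physics experiments.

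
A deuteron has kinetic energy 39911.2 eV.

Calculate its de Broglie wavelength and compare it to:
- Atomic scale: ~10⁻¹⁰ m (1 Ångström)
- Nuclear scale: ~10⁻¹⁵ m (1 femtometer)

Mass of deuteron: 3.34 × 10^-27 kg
λ = 1.01 × 10^-13 m, which is between nuclear and atomic scales.

Using λ = h/√(2mKE):

KE = 39911.2 eV = 6.394 × 10^-15 J

λ = h/√(2mKE)
λ = (6.626 × 10^-34 J·s) / √(2 × 3.34 × 10^-27 kg × 6.394 × 10^-15 J)
λ = 1.01 × 10^-13 m

Comparison:
- Atomic scale (10⁻¹⁰ m): λ is 0.001× this size
- Nuclear scale (10⁻¹⁵ m): λ is 1e+02× this size

The wavelength is between nuclear and atomic scales.

This wavelength is appropriate for probing atomic structure but too large for nuclear physics experiments.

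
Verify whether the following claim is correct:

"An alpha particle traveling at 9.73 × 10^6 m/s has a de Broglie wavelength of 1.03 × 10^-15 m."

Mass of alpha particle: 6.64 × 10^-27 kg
False

The claim is incorrect.

Using λ = h/(mv):
λ = (6.626 × 10^-34 J·s) / (6.64 × 10^-27 kg × 9.73 × 10^6 m/s)
λ = 1.03 × 10^-14 m

The actual wavelength differs from the claimed 1.03 × 10^-15 m.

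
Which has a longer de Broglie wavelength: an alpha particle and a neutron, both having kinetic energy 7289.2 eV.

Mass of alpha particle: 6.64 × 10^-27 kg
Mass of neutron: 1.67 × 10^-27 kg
The neutron has the longer wavelength.

Using λ = h/√(2mKE):

For alpha particle: λ₁ = h/√(2m₁KE) = 1.68 × 10^-13 m
For neutron: λ₂ = h/√(2m₂KE) = 3.35 × 10^-13 m

Since λ ∝ 1/√m at constant kinetic energy, the lighter particle has the longer wavelength.

The neutron has the longer de Broglie wavelength.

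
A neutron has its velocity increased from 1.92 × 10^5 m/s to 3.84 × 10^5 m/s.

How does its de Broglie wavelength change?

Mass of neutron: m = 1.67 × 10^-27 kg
The wavelength decreases by a factor of 2.

Using λ = h/(mv):

Initial wavelength: λ₁ = h/(mv₁) = 2.07 × 10^-12 m
Final wavelength: λ₂ = h/(mv₂) = 1.03 × 10^-12 m

Since λ ∝ 1/v, when velocity increases by a factor of 2, the wavelength decreases by a factor of 2.

λ₂/λ₁ = v₁/v₂ = 1/2

The wavelength decreases by a factor of 2.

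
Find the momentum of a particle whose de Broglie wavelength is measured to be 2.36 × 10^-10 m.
2.81 × 10^-24 kg·m/s

From the de Broglie relation λ = h/p, we solve for p:

p = h/λ
p = (6.626 × 10^-34 J·s) / (2.36 × 10^-10 m)
p = 2.81 × 10^-24 kg·m/s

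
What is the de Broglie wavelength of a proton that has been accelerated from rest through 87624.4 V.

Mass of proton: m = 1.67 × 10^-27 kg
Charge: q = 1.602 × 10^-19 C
9.68 × 10^-14 m

When a particle is accelerated through voltage V, it gains kinetic energy KE = qV.

The de Broglie wavelength is then λ = h/√(2mqV):

λ = h/√(2mqV)
λ = (6.626 × 10^-34 J·s) / √(2 × 1.67 × 10^-27 kg × 1.602 × 10^-19 C × 87624.4 V)
λ = 9.68 × 10^-14 m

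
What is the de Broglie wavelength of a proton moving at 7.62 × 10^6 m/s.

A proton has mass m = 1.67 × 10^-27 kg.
5.21 × 10^-14 m

Using the de Broglie relation λ = h/(mv):

λ = h/(mv)
λ = (6.626 × 10^-34 J·s) / (1.67 × 10^-27 kg × 7.62 × 10^6 m/s)
λ = 5.21 × 10^-14 m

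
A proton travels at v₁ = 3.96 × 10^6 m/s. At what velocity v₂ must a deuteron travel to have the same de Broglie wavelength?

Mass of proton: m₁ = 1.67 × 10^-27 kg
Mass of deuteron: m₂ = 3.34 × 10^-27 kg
v₂ = 1.98 × 10^6 m/s

For equal de Broglie wavelengths: λ₁ = λ₂

h/(m₁v₁) = h/(m₂v₂)
m₁v₁ = m₂v₂
v₂ = v₁ · (m₁/m₂)

v₂ = 3.96 × 10^6 m/s × (1.67 × 10^-27 kg / 3.34 × 10^-27 kg)
v₂ = 1.98 × 10^6 m/s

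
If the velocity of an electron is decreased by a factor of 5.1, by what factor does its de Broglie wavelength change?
The wavelength increases by a factor of 5.1.

From λ = h/(mv), the wavelength is inversely proportional to velocity:

λ ∝ 1/v

If v → v/5.1, then λ → 5.1λ

When velocity is decreased by a factor of 5.1, the wavelength increases by a factor of 5.1.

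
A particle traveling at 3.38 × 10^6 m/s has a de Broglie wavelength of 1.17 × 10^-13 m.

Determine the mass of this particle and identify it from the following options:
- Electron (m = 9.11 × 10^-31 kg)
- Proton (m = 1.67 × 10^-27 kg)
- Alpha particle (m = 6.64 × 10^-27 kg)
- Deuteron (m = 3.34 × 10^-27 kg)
The particle is a proton.

From λ = h/(mv), solve for mass:

m = h/(λv)
m = (6.626 × 10^-34 J·s) / (1.17 × 10^-13 m × 3.38 × 10^6 m/s)
m = 1.68 × 10^-27 kg

Comparing with the listed masses, this is closest to a proton.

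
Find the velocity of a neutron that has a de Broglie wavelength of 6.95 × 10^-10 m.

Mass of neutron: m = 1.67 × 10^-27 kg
5.71 × 10^2 m/s

From the de Broglie relation λ = h/(mv), we solve for v:

v = h/(mλ)
v = (6.626 × 10^-34 J·s) / (1.67 × 10^-27 kg × 6.95 × 10^-10 m)
v = 5.71 × 10^2 m/s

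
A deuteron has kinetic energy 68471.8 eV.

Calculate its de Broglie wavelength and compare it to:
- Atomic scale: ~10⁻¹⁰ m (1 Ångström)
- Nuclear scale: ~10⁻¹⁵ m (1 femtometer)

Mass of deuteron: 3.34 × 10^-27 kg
λ = 7.74 × 10^-14 m, which is between nuclear and atomic scales.

Using λ = h/√(2mKE):

KE = 68471.8 eV = 1.097 × 10^-14 J

λ = h/√(2mKE)
λ = (6.626 × 10^-34 J·s) / √(2 × 3.34 × 10^-27 kg × 1.097 × 10^-14 J)
λ = 7.74 × 10^-14 m

Comparison:
- Atomic scale (10⁻¹⁰ m): λ is 0.00077× this size
- Nuclear scale (10⁻¹⁵ m): λ is 77× this size

The wavelength is between nuclear and atomic scales.

This wavelength is appropriate for probing atomic structure but too large for nuclear physics experiments.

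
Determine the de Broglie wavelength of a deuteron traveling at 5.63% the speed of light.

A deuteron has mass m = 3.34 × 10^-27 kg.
1.18 × 10^-14 m

Using the de Broglie relation λ = h/(mv):

v = 5.63% × c = 1.688 × 10^7 m/s

λ = h/(mv)
λ = (6.626 × 10^-34 J·s) / (3.34 × 10^-27 kg × 1.688 × 10^7 m/s)
λ = 1.18 × 10^-14 m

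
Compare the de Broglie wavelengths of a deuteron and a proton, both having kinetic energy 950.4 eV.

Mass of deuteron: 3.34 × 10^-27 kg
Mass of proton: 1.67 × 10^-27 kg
The proton has the longer wavelength.

Using λ = h/√(2mKE):

For deuteron: λ₁ = h/√(2m₁KE) = 6.57 × 10^-13 m
For proton: λ₂ = h/√(2m₂KE) = 9.29 × 10^-13 m

Since λ ∝ 1/√m at constant kinetic energy, the lighter particle has the longer wavelength.

The proton has the longer de Broglie wavelength.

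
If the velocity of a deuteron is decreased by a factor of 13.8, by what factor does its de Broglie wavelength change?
The wavelength increases by a factor of 13.8.

From λ = h/(mv), the wavelength is inversely proportional to velocity:

λ ∝ 1/v

If v → v/13.8, then λ → 13.8λ

When velocity is decreased by a factor of 13.8, the wavelength increases by a factor of 13.8.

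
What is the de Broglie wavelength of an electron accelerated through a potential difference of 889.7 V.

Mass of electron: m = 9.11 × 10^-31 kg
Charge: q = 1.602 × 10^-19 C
4.11 × 10^-11 m

When a particle is accelerated through voltage V, it gains kinetic energy KE = qV.

The de Broglie wavelength is then λ = h/√(2mqV):

λ = h/√(2mqV)
λ = (6.626 × 10^-34 J·s) / √(2 × 9.11 × 10^-31 kg × 1.602 × 10^-19 C × 889.7 V)
λ = 4.11 × 10^-11 m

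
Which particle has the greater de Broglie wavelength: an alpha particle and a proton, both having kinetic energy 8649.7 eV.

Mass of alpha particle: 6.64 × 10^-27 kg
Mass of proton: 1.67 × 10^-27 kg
The proton has the longer wavelength.

Using λ = h/√(2mKE):

For alpha particle: λ₁ = h/√(2m₁KE) = 1.54 × 10^-13 m
For proton: λ₂ = h/√(2m₂KE) = 3.08 × 10^-13 m

Since λ ∝ 1/√m at constant kinetic energy, the lighter particle has the longer wavelength.

The proton has the longer de Broglie wavelength.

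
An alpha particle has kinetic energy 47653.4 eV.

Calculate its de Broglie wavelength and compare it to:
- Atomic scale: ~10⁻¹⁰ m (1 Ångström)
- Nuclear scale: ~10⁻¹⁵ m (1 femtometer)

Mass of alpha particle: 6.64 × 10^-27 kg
λ = 6.58 × 10^-14 m, which is between nuclear and atomic scales.

Using λ = h/√(2mKE):

KE = 47653.4 eV = 7.635 × 10^-15 J

λ = h/√(2mKE)
λ = (6.626 × 10^-34 J·s) / √(2 × 6.64 × 10^-27 kg × 7.635 × 10^-15 J)
λ = 6.58 × 10^-14 m

Comparison:
- Atomic scale (10⁻¹⁰ m): λ is 0.00066× this size
- Nuclear scale (10⁻¹⁵ m): λ is 66× this size

The wavelength is between nuclear and atomic scales.

This wavelength is appropriate for probing atomic structure but too large for nuclear physics experiments.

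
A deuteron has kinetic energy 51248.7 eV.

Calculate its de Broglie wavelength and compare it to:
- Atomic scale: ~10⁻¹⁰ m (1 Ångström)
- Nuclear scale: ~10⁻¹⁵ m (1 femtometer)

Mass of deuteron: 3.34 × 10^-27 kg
λ = 8.95 × 10^-14 m, which is between nuclear and atomic scales.

Using λ = h/√(2mKE):

KE = 51248.7 eV = 8.211 × 10^-15 J

λ = h/√(2mKE)
λ = (6.626 × 10^-34 J·s) / √(2 × 3.34 × 10^-27 kg × 8.211 × 10^-15 J)
λ = 8.95 × 10^-14 m

Comparison:
- Atomic scale (10⁻¹⁰ m): λ is 0.00089× this size
- Nuclear scale (10⁻¹⁵ m): λ is 89× this size

The wavelength is between nuclear and atomic scales.

This wavelength is appropriate for probing atomic structure but too large for nuclear physics experiments.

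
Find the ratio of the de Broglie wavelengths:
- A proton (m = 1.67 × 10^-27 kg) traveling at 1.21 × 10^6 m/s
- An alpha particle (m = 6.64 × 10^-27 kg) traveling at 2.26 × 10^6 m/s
λ₁/λ₂ = 7.43

Using λ = h/(mv):

λ₁ = h/(m₁v₁) = 3.28 × 10^-13 m
λ₂ = h/(m₂v₂) = 4.42 × 10^-14 m

Ratio λ₁/λ₂ = (m₂v₂)/(m₁v₁)
         = (6.64 × 10^-27 kg × 2.26 × 10^6 m/s) / (1.67 × 10^-27 kg × 1.21 × 10^6 m/s)
         = 7.43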